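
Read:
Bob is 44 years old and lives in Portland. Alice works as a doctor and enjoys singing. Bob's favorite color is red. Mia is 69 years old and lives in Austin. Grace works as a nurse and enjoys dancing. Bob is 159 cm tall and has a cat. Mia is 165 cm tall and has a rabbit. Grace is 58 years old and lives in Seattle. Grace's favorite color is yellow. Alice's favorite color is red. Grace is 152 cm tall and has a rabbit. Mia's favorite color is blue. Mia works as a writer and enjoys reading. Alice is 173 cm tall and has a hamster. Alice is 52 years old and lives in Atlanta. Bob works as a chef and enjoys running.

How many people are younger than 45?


Filter: 1

1


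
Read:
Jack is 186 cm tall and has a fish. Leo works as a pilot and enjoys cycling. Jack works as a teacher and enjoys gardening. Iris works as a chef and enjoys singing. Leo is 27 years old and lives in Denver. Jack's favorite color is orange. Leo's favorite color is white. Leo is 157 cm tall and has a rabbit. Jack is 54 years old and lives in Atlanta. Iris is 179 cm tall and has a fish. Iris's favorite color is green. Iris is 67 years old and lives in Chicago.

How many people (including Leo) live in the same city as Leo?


Leo lives in Denver. Count = 1

1


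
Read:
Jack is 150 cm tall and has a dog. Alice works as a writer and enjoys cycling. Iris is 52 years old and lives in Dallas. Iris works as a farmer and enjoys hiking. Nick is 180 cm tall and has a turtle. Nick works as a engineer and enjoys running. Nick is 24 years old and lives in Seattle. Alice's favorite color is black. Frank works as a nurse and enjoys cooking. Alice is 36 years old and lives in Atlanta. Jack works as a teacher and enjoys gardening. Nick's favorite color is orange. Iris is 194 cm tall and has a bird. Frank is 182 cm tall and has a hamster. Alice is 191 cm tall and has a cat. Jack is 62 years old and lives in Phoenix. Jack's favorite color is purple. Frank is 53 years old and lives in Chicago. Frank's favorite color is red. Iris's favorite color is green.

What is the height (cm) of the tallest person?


Tallest: Iris at 194 cm

194


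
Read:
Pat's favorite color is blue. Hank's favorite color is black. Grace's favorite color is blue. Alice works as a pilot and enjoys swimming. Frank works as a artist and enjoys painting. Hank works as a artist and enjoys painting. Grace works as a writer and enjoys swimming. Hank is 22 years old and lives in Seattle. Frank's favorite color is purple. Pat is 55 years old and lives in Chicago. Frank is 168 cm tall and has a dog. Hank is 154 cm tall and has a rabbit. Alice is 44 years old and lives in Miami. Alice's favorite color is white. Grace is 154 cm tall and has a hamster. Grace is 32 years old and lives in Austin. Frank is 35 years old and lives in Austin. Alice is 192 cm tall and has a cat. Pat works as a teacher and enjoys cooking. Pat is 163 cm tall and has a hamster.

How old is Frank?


Frank is 35 years old

35


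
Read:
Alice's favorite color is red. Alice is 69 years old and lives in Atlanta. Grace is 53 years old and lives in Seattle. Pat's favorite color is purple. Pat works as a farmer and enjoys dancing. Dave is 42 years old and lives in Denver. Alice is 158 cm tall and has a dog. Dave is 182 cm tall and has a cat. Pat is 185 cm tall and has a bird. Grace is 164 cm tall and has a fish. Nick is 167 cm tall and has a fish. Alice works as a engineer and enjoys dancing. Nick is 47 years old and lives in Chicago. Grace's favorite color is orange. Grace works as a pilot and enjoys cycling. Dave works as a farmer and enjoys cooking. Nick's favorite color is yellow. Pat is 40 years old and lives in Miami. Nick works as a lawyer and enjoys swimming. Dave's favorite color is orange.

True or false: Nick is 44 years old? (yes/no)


Nick is actually 47. no

no


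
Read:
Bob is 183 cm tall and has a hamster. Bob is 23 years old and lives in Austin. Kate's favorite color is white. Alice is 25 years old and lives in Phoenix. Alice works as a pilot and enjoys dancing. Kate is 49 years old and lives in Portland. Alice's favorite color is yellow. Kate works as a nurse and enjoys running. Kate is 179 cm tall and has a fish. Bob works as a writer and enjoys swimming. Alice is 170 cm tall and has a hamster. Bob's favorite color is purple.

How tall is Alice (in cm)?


Alice is 170 cm tall

170


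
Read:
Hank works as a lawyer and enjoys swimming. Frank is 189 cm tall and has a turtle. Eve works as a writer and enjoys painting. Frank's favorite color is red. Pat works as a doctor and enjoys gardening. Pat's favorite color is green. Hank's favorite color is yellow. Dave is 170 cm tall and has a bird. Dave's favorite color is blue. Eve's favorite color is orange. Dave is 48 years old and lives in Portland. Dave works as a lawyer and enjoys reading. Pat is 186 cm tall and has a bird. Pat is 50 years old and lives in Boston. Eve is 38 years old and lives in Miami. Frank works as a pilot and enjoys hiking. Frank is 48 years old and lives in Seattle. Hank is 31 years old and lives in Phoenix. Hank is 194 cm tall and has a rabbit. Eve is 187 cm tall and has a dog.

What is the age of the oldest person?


Oldest: Pat at 50

50


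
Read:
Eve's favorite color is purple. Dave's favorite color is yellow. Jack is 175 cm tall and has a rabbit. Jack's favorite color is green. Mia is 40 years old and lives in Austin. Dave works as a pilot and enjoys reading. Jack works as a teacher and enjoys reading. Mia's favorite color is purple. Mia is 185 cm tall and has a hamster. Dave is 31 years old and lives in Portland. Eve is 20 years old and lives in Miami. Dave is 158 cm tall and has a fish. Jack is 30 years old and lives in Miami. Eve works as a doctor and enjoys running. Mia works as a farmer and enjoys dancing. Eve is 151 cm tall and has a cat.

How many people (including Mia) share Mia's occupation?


Mia is a farmer. Count = 1

1


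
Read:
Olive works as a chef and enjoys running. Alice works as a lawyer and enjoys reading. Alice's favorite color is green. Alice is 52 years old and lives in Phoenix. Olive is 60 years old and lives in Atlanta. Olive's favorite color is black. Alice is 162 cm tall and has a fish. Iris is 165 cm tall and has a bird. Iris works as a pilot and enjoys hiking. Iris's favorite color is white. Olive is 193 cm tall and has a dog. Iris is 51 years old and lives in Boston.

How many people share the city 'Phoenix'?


Count: 1

1


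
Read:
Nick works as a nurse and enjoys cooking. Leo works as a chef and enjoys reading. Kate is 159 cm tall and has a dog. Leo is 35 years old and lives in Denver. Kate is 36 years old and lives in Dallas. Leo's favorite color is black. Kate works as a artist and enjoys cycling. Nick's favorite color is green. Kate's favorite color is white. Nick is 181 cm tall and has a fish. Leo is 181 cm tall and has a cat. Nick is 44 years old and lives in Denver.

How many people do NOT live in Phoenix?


Not in Phoenix: 3

3


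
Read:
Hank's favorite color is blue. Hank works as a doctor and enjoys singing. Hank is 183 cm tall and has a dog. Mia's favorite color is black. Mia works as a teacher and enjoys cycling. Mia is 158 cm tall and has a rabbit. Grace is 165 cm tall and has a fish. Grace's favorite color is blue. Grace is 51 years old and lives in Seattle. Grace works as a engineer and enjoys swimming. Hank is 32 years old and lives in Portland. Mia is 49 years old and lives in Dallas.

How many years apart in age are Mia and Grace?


49 vs 51, diff = 2

2


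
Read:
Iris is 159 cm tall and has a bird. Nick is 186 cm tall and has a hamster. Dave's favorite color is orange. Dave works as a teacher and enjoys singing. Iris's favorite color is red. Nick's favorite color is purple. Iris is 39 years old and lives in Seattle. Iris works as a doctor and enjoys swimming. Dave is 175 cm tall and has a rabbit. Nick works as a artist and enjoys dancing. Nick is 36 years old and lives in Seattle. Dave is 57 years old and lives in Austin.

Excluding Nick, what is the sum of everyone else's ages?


Sum (excluding Nick): 96

96


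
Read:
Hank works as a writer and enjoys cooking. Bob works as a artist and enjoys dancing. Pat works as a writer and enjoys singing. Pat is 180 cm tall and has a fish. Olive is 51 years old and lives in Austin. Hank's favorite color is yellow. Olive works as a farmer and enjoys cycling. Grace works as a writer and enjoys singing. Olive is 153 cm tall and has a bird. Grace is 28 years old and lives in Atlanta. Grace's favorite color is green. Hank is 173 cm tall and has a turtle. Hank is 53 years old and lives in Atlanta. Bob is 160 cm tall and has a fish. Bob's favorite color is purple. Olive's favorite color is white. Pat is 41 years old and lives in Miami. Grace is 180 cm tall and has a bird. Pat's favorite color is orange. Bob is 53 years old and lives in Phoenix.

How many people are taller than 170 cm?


Taller than 170: 3

3


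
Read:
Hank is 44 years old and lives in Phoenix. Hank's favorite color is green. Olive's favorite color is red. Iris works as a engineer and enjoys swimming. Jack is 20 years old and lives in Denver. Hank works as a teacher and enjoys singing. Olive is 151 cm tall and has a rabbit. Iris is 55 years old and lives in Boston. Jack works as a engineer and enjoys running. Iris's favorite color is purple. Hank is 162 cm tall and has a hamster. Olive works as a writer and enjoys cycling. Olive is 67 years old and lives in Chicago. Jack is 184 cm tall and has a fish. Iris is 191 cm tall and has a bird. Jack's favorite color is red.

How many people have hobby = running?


Count: 1

1


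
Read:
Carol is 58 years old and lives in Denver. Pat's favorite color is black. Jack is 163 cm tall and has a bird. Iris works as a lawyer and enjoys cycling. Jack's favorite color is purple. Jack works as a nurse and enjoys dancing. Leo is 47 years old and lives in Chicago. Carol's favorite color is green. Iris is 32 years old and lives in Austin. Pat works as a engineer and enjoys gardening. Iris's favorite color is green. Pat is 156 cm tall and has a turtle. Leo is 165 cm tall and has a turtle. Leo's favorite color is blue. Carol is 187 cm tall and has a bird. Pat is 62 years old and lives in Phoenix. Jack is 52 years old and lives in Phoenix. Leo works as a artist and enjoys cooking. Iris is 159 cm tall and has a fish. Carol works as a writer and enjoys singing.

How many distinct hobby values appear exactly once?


Unique hobby values: 5

5


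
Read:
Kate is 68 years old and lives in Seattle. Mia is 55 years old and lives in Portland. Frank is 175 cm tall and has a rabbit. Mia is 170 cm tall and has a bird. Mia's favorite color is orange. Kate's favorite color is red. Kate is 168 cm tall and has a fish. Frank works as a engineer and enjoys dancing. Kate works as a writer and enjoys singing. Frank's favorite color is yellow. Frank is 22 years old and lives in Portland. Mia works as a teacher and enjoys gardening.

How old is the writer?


The writer is Kate, age 68

68


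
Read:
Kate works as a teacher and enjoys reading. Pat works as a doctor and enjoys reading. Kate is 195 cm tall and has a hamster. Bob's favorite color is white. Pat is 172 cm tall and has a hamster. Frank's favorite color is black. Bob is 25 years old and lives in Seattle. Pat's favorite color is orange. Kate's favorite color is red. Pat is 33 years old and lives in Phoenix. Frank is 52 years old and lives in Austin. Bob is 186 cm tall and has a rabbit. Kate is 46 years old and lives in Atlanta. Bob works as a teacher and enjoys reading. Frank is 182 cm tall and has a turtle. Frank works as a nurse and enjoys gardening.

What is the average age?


Sum=156, n=4, avg=39

39


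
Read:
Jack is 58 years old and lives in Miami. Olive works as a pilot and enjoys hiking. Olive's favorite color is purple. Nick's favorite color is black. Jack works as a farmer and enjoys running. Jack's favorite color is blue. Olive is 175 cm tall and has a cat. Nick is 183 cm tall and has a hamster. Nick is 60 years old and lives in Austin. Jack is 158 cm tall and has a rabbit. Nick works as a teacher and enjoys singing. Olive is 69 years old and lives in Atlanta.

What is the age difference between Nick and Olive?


|60 - 69| = 9

9


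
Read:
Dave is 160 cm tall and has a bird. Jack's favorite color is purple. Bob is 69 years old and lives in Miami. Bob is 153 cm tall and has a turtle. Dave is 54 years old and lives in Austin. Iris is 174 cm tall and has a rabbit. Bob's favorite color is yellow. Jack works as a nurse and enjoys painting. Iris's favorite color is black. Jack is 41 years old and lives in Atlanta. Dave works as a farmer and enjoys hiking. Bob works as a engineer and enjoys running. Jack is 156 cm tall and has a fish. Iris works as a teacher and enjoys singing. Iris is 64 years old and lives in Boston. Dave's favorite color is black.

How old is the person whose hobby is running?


Person with hobby=running is Bob, age 69

69


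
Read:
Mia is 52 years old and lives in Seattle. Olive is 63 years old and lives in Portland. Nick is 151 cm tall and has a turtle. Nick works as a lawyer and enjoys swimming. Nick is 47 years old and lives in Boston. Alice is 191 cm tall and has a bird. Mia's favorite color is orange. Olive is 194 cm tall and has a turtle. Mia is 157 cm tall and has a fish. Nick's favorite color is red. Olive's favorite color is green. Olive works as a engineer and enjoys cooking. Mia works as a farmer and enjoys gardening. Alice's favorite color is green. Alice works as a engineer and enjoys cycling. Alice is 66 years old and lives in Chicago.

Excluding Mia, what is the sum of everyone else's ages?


Sum (excluding Mia): 176

176


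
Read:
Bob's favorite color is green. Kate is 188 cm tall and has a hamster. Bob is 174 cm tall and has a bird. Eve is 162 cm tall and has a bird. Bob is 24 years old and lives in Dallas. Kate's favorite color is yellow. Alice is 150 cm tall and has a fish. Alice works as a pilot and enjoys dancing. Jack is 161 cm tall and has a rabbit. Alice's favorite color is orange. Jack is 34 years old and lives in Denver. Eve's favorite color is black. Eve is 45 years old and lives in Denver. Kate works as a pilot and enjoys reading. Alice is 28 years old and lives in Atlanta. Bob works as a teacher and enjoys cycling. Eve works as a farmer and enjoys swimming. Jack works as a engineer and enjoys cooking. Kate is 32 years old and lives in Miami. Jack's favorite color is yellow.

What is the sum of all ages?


32+34+45+28+24 = 163

163


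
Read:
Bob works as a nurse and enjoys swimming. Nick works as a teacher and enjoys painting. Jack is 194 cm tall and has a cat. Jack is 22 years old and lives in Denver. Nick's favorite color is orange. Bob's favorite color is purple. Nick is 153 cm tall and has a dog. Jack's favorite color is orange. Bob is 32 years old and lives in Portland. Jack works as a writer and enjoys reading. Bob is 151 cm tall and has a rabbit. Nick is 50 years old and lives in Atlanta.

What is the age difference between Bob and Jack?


|32 - 22| = 10

10


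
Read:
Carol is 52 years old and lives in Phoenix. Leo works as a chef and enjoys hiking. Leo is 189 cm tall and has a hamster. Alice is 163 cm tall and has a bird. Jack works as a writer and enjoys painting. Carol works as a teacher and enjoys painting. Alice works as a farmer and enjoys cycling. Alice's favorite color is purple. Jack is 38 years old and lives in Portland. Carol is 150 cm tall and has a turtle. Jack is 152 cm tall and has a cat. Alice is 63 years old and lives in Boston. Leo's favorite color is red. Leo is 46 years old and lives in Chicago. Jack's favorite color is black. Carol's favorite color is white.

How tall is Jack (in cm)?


Jack is 152 cm tall

152


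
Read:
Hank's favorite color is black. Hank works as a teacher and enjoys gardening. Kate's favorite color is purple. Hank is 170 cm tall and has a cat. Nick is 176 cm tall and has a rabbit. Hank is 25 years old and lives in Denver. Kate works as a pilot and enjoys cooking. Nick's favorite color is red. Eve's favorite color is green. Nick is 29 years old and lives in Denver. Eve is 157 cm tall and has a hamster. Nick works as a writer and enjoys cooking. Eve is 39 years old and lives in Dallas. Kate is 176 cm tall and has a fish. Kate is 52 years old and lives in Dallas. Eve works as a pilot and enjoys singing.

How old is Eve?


Eve is 39 years old

39


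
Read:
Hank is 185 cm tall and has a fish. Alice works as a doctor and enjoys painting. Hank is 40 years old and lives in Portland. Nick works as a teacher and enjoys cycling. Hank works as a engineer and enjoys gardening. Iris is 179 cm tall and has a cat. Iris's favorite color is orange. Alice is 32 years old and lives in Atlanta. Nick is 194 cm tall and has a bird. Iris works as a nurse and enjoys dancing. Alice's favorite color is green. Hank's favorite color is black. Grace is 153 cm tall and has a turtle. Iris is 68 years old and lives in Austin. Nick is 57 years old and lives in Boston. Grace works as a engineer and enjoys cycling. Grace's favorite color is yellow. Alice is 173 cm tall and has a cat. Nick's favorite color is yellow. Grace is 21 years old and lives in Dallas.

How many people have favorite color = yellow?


Count: 2

2


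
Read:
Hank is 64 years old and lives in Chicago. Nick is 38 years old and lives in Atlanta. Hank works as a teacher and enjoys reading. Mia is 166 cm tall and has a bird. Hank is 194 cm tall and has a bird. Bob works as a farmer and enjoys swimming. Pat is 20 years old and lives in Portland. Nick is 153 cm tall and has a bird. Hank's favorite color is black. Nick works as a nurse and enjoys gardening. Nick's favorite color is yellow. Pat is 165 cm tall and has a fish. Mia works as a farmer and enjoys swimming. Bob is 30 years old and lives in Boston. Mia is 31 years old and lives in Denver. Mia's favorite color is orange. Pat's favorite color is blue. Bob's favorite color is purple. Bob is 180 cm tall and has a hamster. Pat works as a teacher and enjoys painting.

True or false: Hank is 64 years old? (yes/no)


Hank is actually 64. yes

yes


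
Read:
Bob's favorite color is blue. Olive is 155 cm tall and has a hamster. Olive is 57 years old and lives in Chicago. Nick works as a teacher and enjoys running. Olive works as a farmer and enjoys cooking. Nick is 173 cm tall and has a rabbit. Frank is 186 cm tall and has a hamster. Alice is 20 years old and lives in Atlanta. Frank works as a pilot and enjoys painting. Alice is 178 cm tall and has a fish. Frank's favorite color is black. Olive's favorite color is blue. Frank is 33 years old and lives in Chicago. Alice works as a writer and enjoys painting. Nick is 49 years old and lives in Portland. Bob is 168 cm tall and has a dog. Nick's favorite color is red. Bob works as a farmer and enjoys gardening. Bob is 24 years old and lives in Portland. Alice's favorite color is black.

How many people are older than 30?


Filter: 3

3


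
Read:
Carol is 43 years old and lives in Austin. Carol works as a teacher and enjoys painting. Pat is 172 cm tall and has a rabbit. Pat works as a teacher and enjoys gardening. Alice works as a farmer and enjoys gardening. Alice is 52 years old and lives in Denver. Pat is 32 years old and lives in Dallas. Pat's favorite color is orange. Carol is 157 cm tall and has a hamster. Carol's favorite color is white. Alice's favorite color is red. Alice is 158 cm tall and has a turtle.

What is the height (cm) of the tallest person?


Tallest: Pat at 172 cm

172


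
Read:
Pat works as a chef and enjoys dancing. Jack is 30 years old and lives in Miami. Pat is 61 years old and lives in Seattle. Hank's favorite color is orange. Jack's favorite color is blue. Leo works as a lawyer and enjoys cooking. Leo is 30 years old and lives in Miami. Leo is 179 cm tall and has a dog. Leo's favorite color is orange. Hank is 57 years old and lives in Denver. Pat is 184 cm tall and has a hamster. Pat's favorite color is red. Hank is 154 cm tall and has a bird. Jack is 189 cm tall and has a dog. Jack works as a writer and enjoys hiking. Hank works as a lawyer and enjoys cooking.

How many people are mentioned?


People: Jack, Leo, Pat, Hank. Count = 4

4


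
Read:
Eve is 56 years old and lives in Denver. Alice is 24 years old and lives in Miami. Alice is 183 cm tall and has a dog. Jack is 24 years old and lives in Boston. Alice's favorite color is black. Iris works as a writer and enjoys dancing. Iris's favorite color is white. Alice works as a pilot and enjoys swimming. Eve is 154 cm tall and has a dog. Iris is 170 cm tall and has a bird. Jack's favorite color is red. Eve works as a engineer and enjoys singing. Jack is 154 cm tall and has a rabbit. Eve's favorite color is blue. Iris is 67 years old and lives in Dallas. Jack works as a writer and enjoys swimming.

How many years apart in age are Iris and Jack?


67 vs 24, diff = 43

43


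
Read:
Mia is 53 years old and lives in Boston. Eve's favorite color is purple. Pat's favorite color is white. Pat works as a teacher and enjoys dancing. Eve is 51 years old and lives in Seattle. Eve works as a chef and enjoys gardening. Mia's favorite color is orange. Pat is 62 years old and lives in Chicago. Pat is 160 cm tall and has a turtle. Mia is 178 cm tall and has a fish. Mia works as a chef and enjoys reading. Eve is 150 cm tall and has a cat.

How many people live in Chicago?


Count in Chicago: 1

1


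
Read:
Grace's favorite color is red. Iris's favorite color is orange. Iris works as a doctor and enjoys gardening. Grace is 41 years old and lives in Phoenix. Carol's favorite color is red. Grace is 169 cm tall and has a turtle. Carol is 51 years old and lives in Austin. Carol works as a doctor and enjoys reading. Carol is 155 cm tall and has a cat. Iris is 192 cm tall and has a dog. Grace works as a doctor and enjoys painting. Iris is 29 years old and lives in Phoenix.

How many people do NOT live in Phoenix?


Not in Phoenix: 1

1


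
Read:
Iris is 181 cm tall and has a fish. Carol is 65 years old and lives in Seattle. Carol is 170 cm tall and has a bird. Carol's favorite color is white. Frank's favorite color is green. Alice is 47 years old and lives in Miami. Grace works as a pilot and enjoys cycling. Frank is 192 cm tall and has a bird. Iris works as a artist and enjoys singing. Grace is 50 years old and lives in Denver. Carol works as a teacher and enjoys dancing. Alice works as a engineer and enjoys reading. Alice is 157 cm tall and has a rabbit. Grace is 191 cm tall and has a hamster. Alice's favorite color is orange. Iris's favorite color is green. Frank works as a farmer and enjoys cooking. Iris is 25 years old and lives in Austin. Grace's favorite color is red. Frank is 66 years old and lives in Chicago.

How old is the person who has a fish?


Person with fish is Iris, age 25

25


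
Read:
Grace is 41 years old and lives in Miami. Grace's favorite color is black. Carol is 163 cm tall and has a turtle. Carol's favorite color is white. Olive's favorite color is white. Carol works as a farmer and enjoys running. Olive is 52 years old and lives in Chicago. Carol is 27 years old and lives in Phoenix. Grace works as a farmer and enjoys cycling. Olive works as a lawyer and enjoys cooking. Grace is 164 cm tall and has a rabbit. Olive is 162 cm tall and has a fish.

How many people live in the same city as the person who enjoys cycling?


Person with hobby cycling is Grace, city Miami. Count = 1

1


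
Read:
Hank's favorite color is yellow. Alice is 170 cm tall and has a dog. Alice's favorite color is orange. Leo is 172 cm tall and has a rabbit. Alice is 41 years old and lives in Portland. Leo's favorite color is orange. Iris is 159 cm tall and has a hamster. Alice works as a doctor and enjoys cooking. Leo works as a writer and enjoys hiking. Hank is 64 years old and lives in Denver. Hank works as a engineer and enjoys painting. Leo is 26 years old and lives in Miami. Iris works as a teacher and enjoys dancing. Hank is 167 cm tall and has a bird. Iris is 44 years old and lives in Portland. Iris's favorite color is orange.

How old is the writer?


The writer is Leo, age 26

26


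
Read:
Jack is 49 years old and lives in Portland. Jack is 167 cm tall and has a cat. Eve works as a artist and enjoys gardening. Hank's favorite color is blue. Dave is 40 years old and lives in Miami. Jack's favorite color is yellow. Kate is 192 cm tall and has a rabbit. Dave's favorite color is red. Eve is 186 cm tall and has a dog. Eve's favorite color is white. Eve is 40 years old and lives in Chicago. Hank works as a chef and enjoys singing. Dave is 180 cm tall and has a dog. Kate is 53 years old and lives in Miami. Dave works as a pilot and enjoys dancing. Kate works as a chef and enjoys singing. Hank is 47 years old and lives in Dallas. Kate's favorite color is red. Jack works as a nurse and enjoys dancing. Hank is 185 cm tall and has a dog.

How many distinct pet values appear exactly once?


Unique pet values: 2

2


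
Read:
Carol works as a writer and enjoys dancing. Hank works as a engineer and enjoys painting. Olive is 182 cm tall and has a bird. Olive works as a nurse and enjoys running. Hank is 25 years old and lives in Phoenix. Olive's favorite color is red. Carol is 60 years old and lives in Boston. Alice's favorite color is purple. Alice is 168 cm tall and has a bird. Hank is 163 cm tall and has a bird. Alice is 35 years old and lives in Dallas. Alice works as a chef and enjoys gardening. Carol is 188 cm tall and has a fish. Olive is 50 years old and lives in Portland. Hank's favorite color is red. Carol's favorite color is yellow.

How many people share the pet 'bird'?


Count: 3

3


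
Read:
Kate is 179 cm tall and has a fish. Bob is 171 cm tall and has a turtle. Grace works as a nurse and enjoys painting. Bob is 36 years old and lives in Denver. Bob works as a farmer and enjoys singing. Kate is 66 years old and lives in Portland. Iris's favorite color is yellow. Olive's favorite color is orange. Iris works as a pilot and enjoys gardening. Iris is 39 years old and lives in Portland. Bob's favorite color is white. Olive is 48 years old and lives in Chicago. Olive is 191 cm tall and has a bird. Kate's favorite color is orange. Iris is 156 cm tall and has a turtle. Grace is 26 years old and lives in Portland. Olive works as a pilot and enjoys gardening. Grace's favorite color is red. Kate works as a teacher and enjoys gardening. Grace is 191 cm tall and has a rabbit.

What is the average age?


Sum=215, n=5, avg=43

43


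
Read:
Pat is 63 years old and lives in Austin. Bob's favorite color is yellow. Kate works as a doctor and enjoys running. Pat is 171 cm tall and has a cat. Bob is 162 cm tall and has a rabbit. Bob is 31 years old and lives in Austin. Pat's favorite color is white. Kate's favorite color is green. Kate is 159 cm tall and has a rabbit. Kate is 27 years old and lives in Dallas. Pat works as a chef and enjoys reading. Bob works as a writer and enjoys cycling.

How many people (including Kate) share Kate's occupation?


Kate is a doctor. Count = 1

1


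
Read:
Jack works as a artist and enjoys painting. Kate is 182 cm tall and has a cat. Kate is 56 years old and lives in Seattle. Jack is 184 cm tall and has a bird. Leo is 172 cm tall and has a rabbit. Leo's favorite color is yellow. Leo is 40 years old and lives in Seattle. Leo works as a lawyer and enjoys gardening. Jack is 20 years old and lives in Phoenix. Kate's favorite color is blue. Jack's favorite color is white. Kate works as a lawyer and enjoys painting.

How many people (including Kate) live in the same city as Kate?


Kate lives in Seattle. Count = 2

2


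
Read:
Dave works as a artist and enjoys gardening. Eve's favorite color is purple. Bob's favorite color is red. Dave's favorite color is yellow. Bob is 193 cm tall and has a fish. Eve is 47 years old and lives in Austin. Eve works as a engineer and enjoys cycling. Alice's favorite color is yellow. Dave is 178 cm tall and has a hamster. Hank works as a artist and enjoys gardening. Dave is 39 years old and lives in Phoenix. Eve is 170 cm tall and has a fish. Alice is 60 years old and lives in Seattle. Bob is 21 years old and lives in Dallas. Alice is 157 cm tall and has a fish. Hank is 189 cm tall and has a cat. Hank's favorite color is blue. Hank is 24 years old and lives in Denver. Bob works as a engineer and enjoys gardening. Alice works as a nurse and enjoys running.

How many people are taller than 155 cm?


Taller than 155: 5

5


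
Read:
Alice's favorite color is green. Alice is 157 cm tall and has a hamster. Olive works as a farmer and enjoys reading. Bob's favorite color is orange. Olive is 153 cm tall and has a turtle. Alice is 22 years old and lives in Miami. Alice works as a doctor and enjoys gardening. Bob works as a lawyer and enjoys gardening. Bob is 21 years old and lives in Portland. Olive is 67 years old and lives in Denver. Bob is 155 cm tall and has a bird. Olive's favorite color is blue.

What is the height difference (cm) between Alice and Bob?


|157 - 155| = 2

2


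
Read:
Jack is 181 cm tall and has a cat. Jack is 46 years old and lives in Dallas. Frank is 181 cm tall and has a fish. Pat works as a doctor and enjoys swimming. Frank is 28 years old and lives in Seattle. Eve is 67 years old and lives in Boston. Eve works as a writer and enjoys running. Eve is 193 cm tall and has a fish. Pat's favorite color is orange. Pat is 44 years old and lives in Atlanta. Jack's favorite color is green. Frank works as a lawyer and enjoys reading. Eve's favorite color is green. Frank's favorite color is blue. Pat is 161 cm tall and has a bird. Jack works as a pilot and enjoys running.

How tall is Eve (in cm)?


Eve is 193 cm tall

193


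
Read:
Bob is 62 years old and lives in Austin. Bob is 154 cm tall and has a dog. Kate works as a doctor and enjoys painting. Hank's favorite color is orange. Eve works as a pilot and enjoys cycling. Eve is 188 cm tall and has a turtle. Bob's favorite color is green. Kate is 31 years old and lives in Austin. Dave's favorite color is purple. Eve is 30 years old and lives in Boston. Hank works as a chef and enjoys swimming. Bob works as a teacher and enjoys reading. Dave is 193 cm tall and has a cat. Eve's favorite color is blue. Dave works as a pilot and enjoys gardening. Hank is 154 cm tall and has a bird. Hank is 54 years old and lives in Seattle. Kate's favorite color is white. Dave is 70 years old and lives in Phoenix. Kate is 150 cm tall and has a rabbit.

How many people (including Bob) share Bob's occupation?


Bob is a teacher. Count = 1

1


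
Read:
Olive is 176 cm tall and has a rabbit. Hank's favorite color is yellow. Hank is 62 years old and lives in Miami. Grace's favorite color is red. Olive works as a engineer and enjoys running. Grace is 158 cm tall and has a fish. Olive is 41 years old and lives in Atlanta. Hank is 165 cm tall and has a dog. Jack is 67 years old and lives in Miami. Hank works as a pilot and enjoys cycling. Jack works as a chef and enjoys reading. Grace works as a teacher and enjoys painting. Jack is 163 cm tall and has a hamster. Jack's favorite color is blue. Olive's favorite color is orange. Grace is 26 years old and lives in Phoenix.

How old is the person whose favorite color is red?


Person with favorite color=red is Grace, age 26

26


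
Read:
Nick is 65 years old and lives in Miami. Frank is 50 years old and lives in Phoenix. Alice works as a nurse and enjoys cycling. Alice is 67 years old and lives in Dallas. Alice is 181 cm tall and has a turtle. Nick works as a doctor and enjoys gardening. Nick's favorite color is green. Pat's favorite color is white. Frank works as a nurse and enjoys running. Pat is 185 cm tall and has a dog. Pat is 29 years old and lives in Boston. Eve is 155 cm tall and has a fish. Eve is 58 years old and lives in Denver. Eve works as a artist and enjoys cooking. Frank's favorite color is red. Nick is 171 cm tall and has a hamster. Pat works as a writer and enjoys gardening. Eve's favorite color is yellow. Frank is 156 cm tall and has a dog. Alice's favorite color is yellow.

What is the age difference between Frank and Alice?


|50 - 67| = 17

17


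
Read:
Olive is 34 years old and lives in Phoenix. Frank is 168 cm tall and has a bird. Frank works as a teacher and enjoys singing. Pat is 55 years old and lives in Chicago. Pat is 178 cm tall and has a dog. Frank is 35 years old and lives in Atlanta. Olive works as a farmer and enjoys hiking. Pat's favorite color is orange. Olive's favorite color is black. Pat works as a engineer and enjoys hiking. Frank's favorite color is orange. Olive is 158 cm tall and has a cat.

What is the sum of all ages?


34+55+35 = 124

124


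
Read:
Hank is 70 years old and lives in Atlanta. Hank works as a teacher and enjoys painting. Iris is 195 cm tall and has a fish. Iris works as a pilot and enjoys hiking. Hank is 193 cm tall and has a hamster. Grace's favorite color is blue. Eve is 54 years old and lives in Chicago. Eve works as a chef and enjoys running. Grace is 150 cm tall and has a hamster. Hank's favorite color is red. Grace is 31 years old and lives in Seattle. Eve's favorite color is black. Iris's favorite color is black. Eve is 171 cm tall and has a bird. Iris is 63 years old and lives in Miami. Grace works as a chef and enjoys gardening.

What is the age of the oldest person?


Oldest: Hank at 70

70


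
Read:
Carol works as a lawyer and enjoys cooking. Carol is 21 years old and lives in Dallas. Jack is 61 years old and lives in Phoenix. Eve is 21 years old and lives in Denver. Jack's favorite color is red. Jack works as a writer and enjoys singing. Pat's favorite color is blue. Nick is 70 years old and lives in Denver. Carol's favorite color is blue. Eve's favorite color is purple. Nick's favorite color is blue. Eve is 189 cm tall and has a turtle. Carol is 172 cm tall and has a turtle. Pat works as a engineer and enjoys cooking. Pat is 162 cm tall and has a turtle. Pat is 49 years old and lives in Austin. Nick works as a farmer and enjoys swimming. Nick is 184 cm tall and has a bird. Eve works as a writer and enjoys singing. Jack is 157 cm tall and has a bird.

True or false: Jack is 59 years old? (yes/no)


Jack is actually 61. no

no


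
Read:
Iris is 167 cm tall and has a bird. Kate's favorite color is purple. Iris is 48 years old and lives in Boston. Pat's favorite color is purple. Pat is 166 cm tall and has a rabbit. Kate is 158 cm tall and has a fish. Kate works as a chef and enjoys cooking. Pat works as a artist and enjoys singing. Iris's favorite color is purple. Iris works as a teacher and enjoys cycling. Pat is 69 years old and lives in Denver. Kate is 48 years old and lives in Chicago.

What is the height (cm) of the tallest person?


Tallest: Iris at 167 cm

167


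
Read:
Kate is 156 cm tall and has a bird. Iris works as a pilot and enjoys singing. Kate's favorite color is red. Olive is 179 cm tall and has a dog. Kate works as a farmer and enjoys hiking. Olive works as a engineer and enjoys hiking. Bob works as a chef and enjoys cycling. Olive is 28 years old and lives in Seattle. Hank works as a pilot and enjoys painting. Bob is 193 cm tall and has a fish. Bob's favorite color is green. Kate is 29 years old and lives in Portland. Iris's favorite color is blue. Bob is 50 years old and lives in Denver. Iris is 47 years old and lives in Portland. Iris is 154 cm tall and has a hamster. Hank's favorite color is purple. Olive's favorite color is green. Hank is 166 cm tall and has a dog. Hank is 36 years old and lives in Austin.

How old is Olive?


Olive is 28 years old

28


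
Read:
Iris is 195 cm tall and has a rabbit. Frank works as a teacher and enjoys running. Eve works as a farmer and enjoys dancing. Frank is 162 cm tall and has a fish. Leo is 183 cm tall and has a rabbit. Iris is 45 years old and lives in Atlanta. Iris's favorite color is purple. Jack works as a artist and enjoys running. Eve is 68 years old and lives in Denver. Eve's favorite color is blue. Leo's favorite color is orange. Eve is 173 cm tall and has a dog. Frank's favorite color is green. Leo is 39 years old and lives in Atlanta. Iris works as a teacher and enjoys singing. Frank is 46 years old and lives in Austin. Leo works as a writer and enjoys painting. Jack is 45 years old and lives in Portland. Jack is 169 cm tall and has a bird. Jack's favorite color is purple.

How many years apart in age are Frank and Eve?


46 vs 68, diff = 22

22


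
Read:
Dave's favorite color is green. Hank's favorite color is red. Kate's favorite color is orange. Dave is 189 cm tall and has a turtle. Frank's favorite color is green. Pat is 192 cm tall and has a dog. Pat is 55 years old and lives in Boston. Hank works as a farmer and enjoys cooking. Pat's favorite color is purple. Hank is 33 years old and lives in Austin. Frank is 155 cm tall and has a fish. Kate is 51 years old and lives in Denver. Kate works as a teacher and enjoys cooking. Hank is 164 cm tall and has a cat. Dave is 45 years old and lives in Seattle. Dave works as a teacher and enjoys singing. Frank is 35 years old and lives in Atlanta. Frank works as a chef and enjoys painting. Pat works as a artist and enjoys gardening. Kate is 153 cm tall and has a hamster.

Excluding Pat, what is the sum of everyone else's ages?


Sum (excluding Pat): 164

164


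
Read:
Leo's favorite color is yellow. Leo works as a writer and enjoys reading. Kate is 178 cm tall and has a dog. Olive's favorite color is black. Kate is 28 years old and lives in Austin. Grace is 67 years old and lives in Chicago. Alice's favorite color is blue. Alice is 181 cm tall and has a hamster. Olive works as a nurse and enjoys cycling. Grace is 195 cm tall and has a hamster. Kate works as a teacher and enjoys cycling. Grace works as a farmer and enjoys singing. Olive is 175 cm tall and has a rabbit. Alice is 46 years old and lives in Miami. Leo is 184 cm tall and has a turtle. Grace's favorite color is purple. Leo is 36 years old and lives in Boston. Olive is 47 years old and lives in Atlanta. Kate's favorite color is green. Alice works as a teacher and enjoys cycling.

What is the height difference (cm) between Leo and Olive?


|184 - 175| = 9

9


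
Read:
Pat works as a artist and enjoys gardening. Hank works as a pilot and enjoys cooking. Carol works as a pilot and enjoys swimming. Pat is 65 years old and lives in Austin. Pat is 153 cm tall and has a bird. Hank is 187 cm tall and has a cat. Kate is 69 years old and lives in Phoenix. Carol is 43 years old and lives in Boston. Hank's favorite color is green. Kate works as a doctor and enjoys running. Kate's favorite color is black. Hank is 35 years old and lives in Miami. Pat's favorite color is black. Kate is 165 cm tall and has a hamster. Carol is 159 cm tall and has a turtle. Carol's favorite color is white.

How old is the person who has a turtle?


Person with turtle is Carol, age 43

43


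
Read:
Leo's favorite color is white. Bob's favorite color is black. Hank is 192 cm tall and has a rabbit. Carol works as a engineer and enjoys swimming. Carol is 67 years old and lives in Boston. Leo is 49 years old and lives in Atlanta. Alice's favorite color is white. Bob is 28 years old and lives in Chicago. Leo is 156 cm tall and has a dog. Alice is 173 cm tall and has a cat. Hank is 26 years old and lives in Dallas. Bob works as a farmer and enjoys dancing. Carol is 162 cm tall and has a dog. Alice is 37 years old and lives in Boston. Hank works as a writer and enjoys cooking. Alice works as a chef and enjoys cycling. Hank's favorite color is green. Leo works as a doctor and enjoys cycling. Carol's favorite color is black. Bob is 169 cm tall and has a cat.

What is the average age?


Sum=207, n=5, avg=41.4

41.4


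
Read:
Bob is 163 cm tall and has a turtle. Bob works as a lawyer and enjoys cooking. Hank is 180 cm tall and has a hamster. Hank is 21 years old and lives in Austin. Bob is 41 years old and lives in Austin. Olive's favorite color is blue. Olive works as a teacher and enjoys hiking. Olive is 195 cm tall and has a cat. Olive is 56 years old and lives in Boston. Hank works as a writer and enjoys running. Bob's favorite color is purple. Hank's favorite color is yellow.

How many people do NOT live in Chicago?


Not in Chicago: 3

3
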